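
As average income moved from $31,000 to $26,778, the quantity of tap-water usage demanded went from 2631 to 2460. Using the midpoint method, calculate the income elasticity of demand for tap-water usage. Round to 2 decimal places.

0.46

%ΔQ = (2460 − 2631)/[(2631+2460)/2] = -171/2545.5 ≈ -0.0672.
%ΔY = (26,778 − 31,000)/[(31,000+26,778)/2] = -4222/28889 ≈ -0.1461.
E_I = %ΔQ/%ΔY ≈ 0.46.
E_I ∈ (0,1): normal good (necessity).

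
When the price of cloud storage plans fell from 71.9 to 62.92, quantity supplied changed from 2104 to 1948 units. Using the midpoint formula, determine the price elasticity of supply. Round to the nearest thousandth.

%Δq = (1948 − 2104)/[(2104 + 1948)/2] = -156/2026 ≈ -0.0770.
%ΔP = (62.92 − 71.9)/[(71.9 + 62.92)/2] = -8.98/67.41 ≈ -0.1332.
Arc elasticity E = %Δq/%ΔP ≈ -0.0770/-0.1332 ≈ 0.578.
|E| < 1: supply is inelastic over this range.

0.578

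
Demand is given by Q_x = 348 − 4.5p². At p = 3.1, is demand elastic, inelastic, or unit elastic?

inelastic

At p = 3.1, Q_x = 304.755.
dQ_x/dp = −2·4.5·p = −27.9.
Point elasticity E = (dQ_x/dp)·(p/Q_x) = -27.9 × 3.1/304.755 ≈ -0.284.
|E| ≈ 0.284 < 1, so demand is inelastic.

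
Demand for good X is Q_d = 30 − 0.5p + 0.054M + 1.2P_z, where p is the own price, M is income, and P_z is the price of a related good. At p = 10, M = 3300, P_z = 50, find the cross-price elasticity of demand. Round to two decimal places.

0.23

First evaluate Q_d: 30 − 0.5(10) + 0.054(3300) + 1.2(50) = 30 − 5 + 178.2 + 60 = 263.2.
∂Q_d/∂P_z = +1.2, so E_xy = 1.2·(50/263.2) ≈ 0.23.
E_xy > 0: the goods are substitutes.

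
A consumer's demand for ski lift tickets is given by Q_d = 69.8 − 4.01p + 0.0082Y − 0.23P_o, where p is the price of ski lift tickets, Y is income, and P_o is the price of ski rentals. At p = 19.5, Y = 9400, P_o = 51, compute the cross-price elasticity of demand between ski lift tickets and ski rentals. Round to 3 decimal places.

-0.206

First evaluate Q_d: 69.8 − 4.01(19.5) + 0.0082(9400) − 0.23(51) = 69.8 − 78.195 + 77.08 − 11.73 = 56.955.
∂Q_d/∂P_o = −0.23, so E_xy = -0.23·(51/56.955) ≈ -0.206.
E_xy < 0: the goods are complements.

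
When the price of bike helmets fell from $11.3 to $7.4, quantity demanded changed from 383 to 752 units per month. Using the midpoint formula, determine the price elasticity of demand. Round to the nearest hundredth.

-1.56

%Δq = (752 − 383)/[(383 + 752)/2] = 369/567.5 ≈ 0.6502.
%ΔP = (7.4 − 11.3)/[(11.3 + 7.4)/2] = -3.9/9.35 ≈ -0.4171.
Arc elasticity E = %Δq/%ΔP ≈ 0.6502/-0.4171 ≈ -1.56.
|E| > 1: demand is elastic over this range.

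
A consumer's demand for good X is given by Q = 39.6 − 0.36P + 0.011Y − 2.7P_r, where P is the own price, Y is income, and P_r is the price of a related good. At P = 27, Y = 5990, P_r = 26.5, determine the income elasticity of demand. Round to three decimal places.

Q = 39.6 − 0.36(27) + 0.011(5990) − 2.7(26.5) = 39.6 − 9.72 + 65.89 − 71.55 = 24.22.
∂Q/∂Y = +0.011, so E_I = 0.011·(5990/24.22) ≈ 2.720.
E_I > 1: normal good (luxury).

2.720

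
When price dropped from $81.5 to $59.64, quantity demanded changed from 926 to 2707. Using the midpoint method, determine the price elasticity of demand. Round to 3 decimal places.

%ΔQ = (2707 − 926)/[(926 + 2707)/2] = 1781/1816.5 ≈ 0.9805.
%Δp = (59.64 − 81.5)/[(81.5 + 59.64)/2] = -21.86/70.57 ≈ -0.3098.
Arc elasticity E = %ΔQ/%Δp ≈ 0.9805/-0.3098 ≈ -3.165.
|E| > 1: demand is elastic over this range.

-3.165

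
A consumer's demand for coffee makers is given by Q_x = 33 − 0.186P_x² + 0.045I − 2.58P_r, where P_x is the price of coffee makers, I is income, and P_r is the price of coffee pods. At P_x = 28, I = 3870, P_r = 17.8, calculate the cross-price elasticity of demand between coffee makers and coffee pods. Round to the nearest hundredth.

Q_x = 33 − 0.186(28)² + 0.045(3870) − 2.58(17.8) = 33 − 145.824 + 174.15 − 45.924 = 15.402.
∂Q_x/∂P_r = −2.58, so E_xy = -2.58·(17.8/15.402) ≈ -2.98.
E_xy < 0: the goods are complements.

-2.98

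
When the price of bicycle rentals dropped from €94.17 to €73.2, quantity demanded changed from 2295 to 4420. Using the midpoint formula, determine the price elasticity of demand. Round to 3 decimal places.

%ΔQ = (4420 − 2295)/[(2295 + 4420)/2] = 2125/3357.5 ≈ 0.6329.
%Δp = (73.2 − 94.17)/[(94.17 + 73.2)/2] = -20.97/83.685 ≈ -0.2506.
Arc elasticity E = %ΔQ/%Δp ≈ 0.6329/-0.2506 ≈ -2.526.
|E| > 1: demand is elastic over this range.

-2.526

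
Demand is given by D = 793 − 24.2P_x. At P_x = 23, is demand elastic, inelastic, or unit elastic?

At P_x = 23, D = 236.4.
dD/dP_x = −24.2.
Point elasticity E = (dD/dP_x)·(P_x/D) = -24.2 × 23/236.4 ≈ -2.354.
|E| ≈ 2.354 > 1, so demand is elastic.

elastic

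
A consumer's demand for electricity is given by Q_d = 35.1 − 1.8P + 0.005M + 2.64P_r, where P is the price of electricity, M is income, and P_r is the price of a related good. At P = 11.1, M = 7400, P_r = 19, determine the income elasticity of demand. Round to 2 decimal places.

0.36

First evaluate Q_d: 35.1 − 1.8(11.1) + 0.005(7400) + 2.64(19) = 35.1 − 19.98 + 37 + 50.16 = 102.28.
∂Q_d/∂M = +0.005, so E_I = 0.005·(7400/102.28) ≈ 0.36.
E_I ∈ (0,1): normal good (necessity).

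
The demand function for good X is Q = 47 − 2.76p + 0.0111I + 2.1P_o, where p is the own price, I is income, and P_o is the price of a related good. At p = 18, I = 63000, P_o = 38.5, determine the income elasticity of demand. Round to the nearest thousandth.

0.899

Q = 47 − 2.76(18) + 0.0111(63000) + 2.1(38.5) = 47 − 49.68 + 699.3 + 80.85 = 777.47.
∂Q/∂I = +0.0111, so E_I = 0.0111·(63000/777.47) ≈ 0.899.
E_I ∈ (0,1): normal good (necessity).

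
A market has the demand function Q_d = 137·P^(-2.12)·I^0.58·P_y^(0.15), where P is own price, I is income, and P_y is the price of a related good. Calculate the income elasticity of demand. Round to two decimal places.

0.58

For a Cobb–Douglas (constant-elasticity) form Q_d = A·I^α·…, the elasticity with respect to I equals the exponent α at every point.
Here the exponent on I is 0.58, so the income elasticity of demand is 0.58.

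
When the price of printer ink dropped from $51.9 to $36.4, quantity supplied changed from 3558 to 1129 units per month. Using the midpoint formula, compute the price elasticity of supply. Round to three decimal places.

2.952

%ΔQ = (1129 − 3558)/[(3558 + 1129)/2] = -2429/2343.5 ≈ -1.0365.
%Δp = (36.4 − 51.9)/[(51.9 + 36.4)/2] = -15.5/44.15 ≈ -0.3511.
Arc elasticity E = %ΔQ/%Δp ≈ -1.0365/-0.3511 ≈ 2.952.
|E| > 1: supply is elastic over this range.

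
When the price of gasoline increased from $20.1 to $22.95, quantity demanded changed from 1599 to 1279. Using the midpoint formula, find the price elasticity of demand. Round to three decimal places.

-1.680

%Δq = (1279 − 1599)/[(1599 + 1279)/2] = -320/1439 ≈ -0.2224.
%Δp = (22.95 − 20.1)/[(20.1 + 22.95)/2] = 2.85/21.525 ≈ 0.1324.
Arc elasticity E = %Δq/%Δp ≈ -0.2224/0.1324 ≈ -1.680.
|E| > 1: demand is elastic over this range.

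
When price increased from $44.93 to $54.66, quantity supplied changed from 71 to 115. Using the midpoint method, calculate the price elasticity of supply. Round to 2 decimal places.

%ΔQ = (115 − 71)/[(71 + 115)/2] = 44/93 ≈ 0.4731.
%ΔP = (54.66 − 44.93)/[(44.93 + 54.66)/2] = 9.73/49.795 ≈ 0.1954.
Arc elasticity E = %ΔQ/%ΔP ≈ 0.4731/0.1954 ≈ 2.42.
|E| > 1: supply is elastic over this range.

2.42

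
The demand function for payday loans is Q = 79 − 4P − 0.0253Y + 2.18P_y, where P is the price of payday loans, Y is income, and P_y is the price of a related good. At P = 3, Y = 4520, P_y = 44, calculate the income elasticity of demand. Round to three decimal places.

-2.355

First evaluate Q: 79 − 4(3) − 0.0253(4520) + 2.18(44) = 79 − 12 − 114.356 + 95.92 = 48.564.
∂Q/∂Y = −0.0253, so E_I = -0.0253·(4520/48.564) ≈ -2.355.
E_I < 0: inferior good.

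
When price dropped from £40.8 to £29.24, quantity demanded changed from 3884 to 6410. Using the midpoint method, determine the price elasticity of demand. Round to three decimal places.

%ΔQ = (6410 − 3884)/[(3884 + 6410)/2] = 2526/5147 ≈ 0.4908.
%ΔP = (29.24 − 40.8)/[(40.8 + 29.24)/2] = -11.56/35.02 ≈ -0.3301.
Arc elasticity E = %ΔQ/%ΔP ≈ 0.4908/-0.3301 ≈ -1.487.
|E| > 1: demand is elastic over this range.

-1.487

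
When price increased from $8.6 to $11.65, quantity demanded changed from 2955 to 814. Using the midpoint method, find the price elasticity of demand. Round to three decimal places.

-3.772

%Δq = (814 − 2955)/[(2955 + 814)/2] = -2141/1884.5 ≈ -1.1361.
%ΔP = (11.65 − 8.6)/[(8.6 + 11.65)/2] = 3.05/10.125 ≈ 0.3012.
Arc elasticity E = %Δq/%ΔP ≈ -1.1361/0.3012 ≈ -3.772.
|E| > 1: demand is elastic over this range.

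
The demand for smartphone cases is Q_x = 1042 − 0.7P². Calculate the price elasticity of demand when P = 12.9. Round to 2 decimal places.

-0.25

At P = 12.9, Q_x = 925.513.
dQ_x/dP = −2·0.7·P = −18.06.
Point elasticity E = (dQ_x/dP)·(P/Q_x) = -18.06 × 12.9/925.513 ≈ -0.25.
|E| < 1, so demand is inelastic at this price.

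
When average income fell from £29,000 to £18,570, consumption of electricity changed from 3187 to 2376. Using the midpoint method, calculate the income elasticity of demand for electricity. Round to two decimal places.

0.66

%ΔQ = (2376 − 3187)/[(3187+2376)/2] = -811/2781.5 ≈ -0.2916.
%ΔM = (18,570 − 29,000)/[(29,000+18,570)/2] = -10430/23785 ≈ -0.4385.
E_I = %ΔQ/%ΔM ≈ 0.66.
E_I ∈ (0,1): normal good (necessity).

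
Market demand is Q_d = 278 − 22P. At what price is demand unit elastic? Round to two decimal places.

For linear demand Q_d = a − bP, E = −bP/(a − bP). |E| = 1 ⇒ bP = a − bP ⇒ P = a/(2b).
P = 278/(2·22) ≈ 6.32.

6.32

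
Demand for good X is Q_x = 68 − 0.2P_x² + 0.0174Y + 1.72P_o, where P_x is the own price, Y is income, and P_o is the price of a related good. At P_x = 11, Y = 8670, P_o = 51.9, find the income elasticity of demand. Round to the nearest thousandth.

Q_x = 68 − 0.2(11)² + 0.0174(8670) + 1.72(51.9) = 68 − 24.2 + 150.858 + 89.268 = 283.926.
∂Q_x/∂Y = +0.0174, so E_I = 0.0174·(8670/283.926) ≈ 0.531.
E_I ∈ (0,1): normal good (necessity).

0.531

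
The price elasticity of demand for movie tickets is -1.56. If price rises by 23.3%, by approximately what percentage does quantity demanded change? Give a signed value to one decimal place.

-36.3

%ΔQ ≈ E × %ΔP = (-1.56) × (23.3%) ≈ -36.3%.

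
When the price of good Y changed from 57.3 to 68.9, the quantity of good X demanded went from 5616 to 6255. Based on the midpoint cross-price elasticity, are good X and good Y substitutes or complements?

substitutes

%ΔQ_x = (6255 − 5616)/[(5616+6255)/2] = 639/5935.5 ≈ 0.1077.
%ΔP_y = (68.9 − 57.3)/[(57.3+68.9)/2] ≈ 0.1838.
E_xy = 0.1077/0.1838 ≈ 0.586.
E_xy > 0, so the goods are substitutes.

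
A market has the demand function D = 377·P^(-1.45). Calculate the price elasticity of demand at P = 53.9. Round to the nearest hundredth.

For a Cobb–Douglas (constant-elasticity) form D = A·P^α·…, the elasticity with respect to P equals the exponent α at every point.
Here the exponent on P is -1.45, so the price elasticity of demand is -1.45.

-1.45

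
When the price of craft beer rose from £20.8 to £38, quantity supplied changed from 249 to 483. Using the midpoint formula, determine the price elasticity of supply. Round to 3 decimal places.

1.093

%Δq = (483 − 249)/[(249 + 483)/2] = 234/366 ≈ 0.6393.
%ΔP = (38 − 20.8)/[(20.8 + 38)/2] = 17.2/29.4 ≈ 0.5850.
Arc elasticity E = %Δq/%ΔP ≈ 0.6393/0.5850 ≈ 1.093.
|E| > 1: supply is elastic over this range.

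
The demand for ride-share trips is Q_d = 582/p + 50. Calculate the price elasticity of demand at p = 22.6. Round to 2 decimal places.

At p = 22.6, Q_d = 75.7522.
dQ_d/dp = −582/p² = −1.1395.
Point elasticity E = (dQ_d/dp)·(p/Q_d) = -1.1395 × 22.6/75.7522 ≈ -0.34.
|E| < 1, so demand is inelastic at this price.

-0.34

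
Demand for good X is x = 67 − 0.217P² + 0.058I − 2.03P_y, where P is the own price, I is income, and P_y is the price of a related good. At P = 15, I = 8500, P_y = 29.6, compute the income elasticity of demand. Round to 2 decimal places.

Evaluating quantity at (P, I, P_y) gives x = 67 − 0.217(15)² + 0.058(8500) − 2.03(29.6) = 67 − 48.825 + 493 − 60.088 = 451.087.
∂x/∂I = +0.058, so E_I = 0.058·(8500/451.087) ≈ 1.09.
E_I > 1: normal good (luxury).

1.09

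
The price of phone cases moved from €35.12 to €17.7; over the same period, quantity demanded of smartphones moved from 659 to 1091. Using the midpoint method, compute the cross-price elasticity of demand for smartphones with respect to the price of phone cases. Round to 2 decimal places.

%ΔQ_x = (1091 − 659)/[(659+1091)/2] = 432/875 ≈ 0.4937.
%ΔP_y = (17.7 − 35.12)/[(35.12+17.7)/2] ≈ -0.6596.
E_xy = 0.4937/-0.6596 ≈ -0.75.
E_xy < 0, so smartphones and phone cases are complements.

-0.75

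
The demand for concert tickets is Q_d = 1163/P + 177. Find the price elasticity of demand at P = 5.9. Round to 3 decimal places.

At P = 5.9, Q_d = 374.1186.
dQ_d/dP = −1163/P² = −33.4099.
Point elasticity E = (dQ_d/dP)·(P/Q_d) = -33.4099 × 5.9/374.1186 ≈ -0.527.
|E| < 1, so demand is inelastic at this price.

-0.527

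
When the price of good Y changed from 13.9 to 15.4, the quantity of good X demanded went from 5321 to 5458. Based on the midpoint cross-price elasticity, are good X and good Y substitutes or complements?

%ΔQ_x = (5458 − 5321)/[(5321+5458)/2] = 137/5389.5 ≈ 0.0254.
%ΔP_y = (15.4 − 13.9)/[(13.9+15.4)/2] ≈ 0.1024.
E_xy = 0.0254/0.1024 ≈ 0.248.
E_xy > 0, so the goods are substitutes.

substitutes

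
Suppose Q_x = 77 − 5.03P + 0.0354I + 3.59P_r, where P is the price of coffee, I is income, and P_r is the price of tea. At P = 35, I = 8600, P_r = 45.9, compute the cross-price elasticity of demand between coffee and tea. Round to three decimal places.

First evaluate Q_x: 77 − 5.03(35) + 0.0354(8600) + 3.59(45.9) = 77 − 176.05 + 304.44 + 164.781 = 370.171.
∂Q_x/∂P_r = +3.59, so E_xy = 3.59·(45.9/370.171) ≈ 0.445.
E_xy > 0: the goods are substitutes.

0.445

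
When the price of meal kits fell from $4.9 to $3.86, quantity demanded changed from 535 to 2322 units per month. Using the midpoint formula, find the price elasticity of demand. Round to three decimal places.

%Δq = (2322 − 535)/[(535 + 2322)/2] = 1787/1428.5 ≈ 1.2510.
%Δp = (3.86 − 4.9)/[(4.9 + 3.86)/2] = -1.04/4.38 ≈ -0.2374.
Arc elasticity E = %Δq/%Δp ≈ 1.2510/-0.2374 ≈ -5.268.
|E| > 1: demand is elastic over this range.

-5.268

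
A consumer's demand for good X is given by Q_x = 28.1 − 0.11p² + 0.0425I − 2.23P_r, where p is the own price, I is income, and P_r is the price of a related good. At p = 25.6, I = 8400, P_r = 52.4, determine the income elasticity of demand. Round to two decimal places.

1.82

Q_x = 28.1 − 0.11(25.6)² + 0.0425(8400) − 2.23(52.4) = 28.1 − 72.0896 + 357 − 116.852 = 196.1584.
∂Q_x/∂I = +0.0425, so E_I = 0.0425·(8400/196.1584) ≈ 1.82.
E_I > 1: normal good (luxury).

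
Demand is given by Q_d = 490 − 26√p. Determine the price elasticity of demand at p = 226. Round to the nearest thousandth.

-1.971

At p = 226, Q_d = 99.1343.
dQ_d/dp = −26/(2√p) = −26/(2·15.0333).
Point elasticity E = (dQ_d/dp)·(p/Q_d) = -0.8647 × 226/99.1343 ≈ -1.971.
|E| > 1, so demand is elastic at this price.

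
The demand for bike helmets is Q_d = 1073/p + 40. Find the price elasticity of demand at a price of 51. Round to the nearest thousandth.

At p = 51, Q_d = 61.0392.
dQ_d/dp = −1073/p² = −0.4125.
Point elasticity E = (dQ_d/dp)·(p/Q_d) = -0.4125 × 51/61.0392 ≈ -0.345.
|E| < 1, so demand is inelastic at this price.

-0.345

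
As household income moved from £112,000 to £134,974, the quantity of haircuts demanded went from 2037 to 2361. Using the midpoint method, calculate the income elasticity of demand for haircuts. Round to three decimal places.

%ΔQ = (2361 − 2037)/[(2037+2361)/2] = 324/2199 ≈ 0.1473.
%ΔI = (134,974 − 112,000)/[(112,000+134,974)/2] = 22974/123487 ≈ 0.1860.
E_I = %ΔQ/%ΔI ≈ 0.792.
E_I ∈ (0,1): normal good (necessity).

0.792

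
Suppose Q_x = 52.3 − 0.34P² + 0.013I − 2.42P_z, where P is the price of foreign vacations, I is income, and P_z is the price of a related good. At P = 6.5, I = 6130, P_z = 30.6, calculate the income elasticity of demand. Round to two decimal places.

1.83

Evaluating quantity at (P, I, P_z) gives Q_x = 52.3 − 0.34(6.5)² + 0.013(6130) − 2.42(30.6) = 52.3 − 14.365 + 79.69 − 74.052 = 43.573.
∂Q_x/∂I = +0.013, so E_I = 0.013·(6130/43.573) ≈ 1.83.
E_I > 1: normal good (luxury).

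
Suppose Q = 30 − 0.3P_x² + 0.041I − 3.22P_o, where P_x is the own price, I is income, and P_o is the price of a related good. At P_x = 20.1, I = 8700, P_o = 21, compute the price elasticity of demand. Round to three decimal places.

-1.225

Q = 30 − 0.3(20.1)² + 0.041(8700) − 3.22(21) = 30 − 121.203 + 356.7 − 67.62 = 197.877.
∂Q/∂P_x = −2·0.3·P_x = -12.06, so E_p = -12.06·(20.1/197.877) ≈ -1.225.
|E_p| > 1: demand is elastic.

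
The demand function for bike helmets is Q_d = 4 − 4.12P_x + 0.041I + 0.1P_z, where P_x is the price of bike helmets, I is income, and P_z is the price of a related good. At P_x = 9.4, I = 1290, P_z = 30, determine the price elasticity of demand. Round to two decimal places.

Substituting, Q_d = 4 − 4.12(9.4) + 0.041(1290) + 0.1(30) = 4 − 38.728 + 52.89 + 3 = 21.162.
∂Q_d/∂P_x = −4.12, so E_p = (−4.12)·(9.4/21.162) ≈ -1.83.
|E_p| > 1: demand is elastic.

-1.83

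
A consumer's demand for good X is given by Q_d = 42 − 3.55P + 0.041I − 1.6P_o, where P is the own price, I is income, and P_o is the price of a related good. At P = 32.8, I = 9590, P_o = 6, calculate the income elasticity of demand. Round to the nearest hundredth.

Q_d = 42 − 3.55(32.8) + 0.041(9590) − 1.6(6) = 42 − 116.44 + 393.19 − 9.6 = 309.15.
∂Q_d/∂I = +0.041, so E_I = 0.041·(9590/309.15) ≈ 1.27.
E_I > 1: normal good (luxury).

1.27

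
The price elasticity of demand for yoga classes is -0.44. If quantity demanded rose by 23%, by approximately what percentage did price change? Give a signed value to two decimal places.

%ΔQ ≈ E × %ΔP ⇒ %ΔP = %ΔQ / E = (23%)/(-0.44) ≈ -52.27%.

-52.27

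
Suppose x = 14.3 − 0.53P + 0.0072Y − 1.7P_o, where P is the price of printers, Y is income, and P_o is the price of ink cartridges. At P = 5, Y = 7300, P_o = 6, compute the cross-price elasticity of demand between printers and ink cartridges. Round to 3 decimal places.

First evaluate x: 14.3 − 0.53(5) + 0.0072(7300) − 1.7(6) = 14.3 − 2.65 + 52.56 − 10.2 = 54.01.
∂x/∂P_o = −1.7, so E_xy = -1.7·(6/54.01) ≈ -0.189.
E_xy < 0: the goods are complements.

-0.189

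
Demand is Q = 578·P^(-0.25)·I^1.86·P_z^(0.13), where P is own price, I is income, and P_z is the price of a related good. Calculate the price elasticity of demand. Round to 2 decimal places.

-0.25

For a Cobb–Douglas (constant-elasticity) form Q = A·P^α·…, the elasticity with respect to P equals the exponent α at every point.
Here the exponent on P is -0.25, so the price elasticity of demand is -0.25.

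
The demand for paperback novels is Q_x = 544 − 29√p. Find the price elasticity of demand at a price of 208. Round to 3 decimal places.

At p = 208, Q_x = 125.7561.
dQ_x/dp = −29/(2√p) = −29/(2·14.4222).
Point elasticity E = (dQ_x/dp)·(p/Q_x) = -1.0054 × 208/125.7561 ≈ -1.663.
|E| > 1, so demand is elastic at this price.

-1.663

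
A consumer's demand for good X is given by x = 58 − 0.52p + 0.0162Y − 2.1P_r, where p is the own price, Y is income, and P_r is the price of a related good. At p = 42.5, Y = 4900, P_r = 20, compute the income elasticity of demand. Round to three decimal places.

First evaluate x: 58 − 0.52(42.5) + 0.0162(4900) − 2.1(20) = 58 − 22.1 + 79.38 − 42 = 73.28.
∂x/∂Y = +0.0162, so E_I = 0.0162·(4900/73.28) ≈ 1.083.
E_I > 1: normal good (luxury).

1.083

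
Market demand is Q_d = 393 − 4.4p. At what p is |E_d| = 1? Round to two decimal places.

44.66

For linear demand Q_d = a − bp, E = −bp/(a − bp). |E| = 1 ⇒ bp = a − bp ⇒ p = a/(2b).
p = 393/(2·4.4) ≈ 44.66.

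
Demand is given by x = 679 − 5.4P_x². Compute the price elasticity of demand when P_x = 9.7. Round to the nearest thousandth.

At P_x = 9.7, x = 170.914.
dx/dP_x = −2·5.4·P_x = −104.76.
Point elasticity E = (dx/dP_x)·(P_x/x) = -104.76 × 9.7/170.914 ≈ -5.946.
|E| > 1, so demand is elastic at this price.

-5.946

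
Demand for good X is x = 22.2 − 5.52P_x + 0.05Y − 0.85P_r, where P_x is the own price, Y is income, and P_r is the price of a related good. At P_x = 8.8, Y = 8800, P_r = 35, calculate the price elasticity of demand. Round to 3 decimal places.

-0.127

x = 22.2 − 5.52(8.8) + 0.05(8800) − 0.85(35) = 22.2 − 48.576 + 440 − 29.75 = 383.874.
∂x/∂P_x = −5.52, so E_p = (−5.52)·(8.8/383.874) ≈ -0.127.
|E_p| < 1: demand is inelastic.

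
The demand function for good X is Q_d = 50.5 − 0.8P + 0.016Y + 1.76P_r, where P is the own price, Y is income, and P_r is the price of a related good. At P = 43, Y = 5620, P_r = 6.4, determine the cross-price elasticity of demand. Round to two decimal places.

Q_d = 50.5 − 0.8(43) + 0.016(5620) + 1.76(6.4) = 50.5 − 34.4 + 89.92 + 11.264 = 117.284.
∂Q_d/∂P_r = +1.76, so E_xy = 1.76·(6.4/117.284) ≈ 0.10.
E_xy > 0: the goods are substitutes.

0.10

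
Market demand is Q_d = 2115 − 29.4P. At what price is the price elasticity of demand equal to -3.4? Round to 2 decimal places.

Set −bP/(a − bP) = −3.4 ⇒ bP = 3.4(a − bP) ⇒ bP(1+3.4) = 3.4·a.
P = 3.4·2115/(29.4·4.4) ≈ 55.59.

55.59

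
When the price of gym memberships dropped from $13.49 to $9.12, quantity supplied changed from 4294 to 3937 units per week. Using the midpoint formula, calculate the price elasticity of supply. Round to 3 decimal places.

0.224

%Δq = (3937 − 4294)/[(4294 + 3937)/2] = -357/4115.5 ≈ -0.0867.
%ΔP = (9.12 − 13.49)/[(13.49 + 9.12)/2] = -4.37/11.305 ≈ -0.3866.
Arc elasticity E = %Δq/%ΔP ≈ -0.0867/-0.3866 ≈ 0.224.
|E| < 1: supply is inelastic over this range.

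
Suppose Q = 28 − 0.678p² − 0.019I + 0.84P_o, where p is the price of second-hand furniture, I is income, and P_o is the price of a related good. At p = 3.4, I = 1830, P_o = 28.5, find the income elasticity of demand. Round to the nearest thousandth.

-3.726

Substituting, Q = 28 − 0.678(3.4)² − 0.019(1830) + 0.84(28.5) = 28 − 7.8377 − 34.77 + 23.94 = 9.3323.
∂Q/∂I = −0.019, so E_I = -0.019·(1830/9.3323) ≈ -3.726.
E_I < 0: inferior good.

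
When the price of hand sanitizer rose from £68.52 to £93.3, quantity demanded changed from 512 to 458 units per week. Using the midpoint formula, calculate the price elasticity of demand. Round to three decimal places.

-0.364

%Δq = (458 − 512)/[(512 + 458)/2] = -54/485 ≈ -0.1113.
%ΔP = (93.3 − 68.52)/[(68.52 + 93.3)/2] = 24.78/80.91 ≈ 0.3063.
Arc elasticity E = %Δq/%ΔP ≈ -0.1113/0.3063 ≈ -0.364.
|E| < 1: demand is inelastic over this range.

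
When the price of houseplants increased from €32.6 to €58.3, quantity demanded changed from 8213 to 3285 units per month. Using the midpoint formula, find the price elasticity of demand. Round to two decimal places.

%Δq = (3285 − 8213)/[(8213 + 3285)/2] = -4928/5749 ≈ -0.8572.
%ΔP = (58.3 − 32.6)/[(32.6 + 58.3)/2] = 25.7/45.45 ≈ 0.5655.
Arc elasticity E = %Δq/%ΔP ≈ -0.8572/0.5655 ≈ -1.52.
|E| > 1: demand is elastic over this range.

-1.52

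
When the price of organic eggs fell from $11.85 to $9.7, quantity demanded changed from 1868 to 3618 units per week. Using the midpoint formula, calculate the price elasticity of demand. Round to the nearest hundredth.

-3.20

%ΔQ = (3618 − 1868)/[(1868 + 3618)/2] = 1750/2743 ≈ 0.6380.
%ΔP = (9.7 − 11.85)/[(11.85 + 9.7)/2] = -2.15/10.775 ≈ -0.1995.
Arc elasticity E = %ΔQ/%ΔP ≈ 0.6380/-0.1995 ≈ -3.20.
|E| > 1: demand is elastic over this range.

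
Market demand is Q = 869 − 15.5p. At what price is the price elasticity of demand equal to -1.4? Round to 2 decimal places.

Set −bp/(a − bp) = −1.4 ⇒ bp = 1.4(a − bp) ⇒ bp(1+1.4) = 1.4·a.
p = 1.4·869/(15.5·2.4) ≈ 32.70.

32.70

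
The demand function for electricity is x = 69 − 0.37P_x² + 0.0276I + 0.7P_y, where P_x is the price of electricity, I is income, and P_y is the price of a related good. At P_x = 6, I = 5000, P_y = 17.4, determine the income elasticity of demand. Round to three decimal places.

Evaluating quantity at (P_x, I, P_y) gives x = 69 − 0.37(6)² + 0.0276(5000) + 0.7(17.4) = 69 − 13.32 + 138 + 12.18 = 205.86.
∂x/∂I = +0.0276, so E_I = 0.0276·(5000/205.86) ≈ 0.670.
E_I ∈ (0,1): normal good (necessity).

0.670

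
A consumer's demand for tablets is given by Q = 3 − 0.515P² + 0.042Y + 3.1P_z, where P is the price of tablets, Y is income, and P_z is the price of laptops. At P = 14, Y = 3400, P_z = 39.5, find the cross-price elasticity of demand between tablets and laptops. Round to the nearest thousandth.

0.732

First evaluate Q: 3 − 0.515(14)² + 0.042(3400) + 3.1(39.5) = 3 − 100.94 + 142.8 + 122.45 = 167.31.
∂Q/∂P_z = +3.1, so E_xy = 3.1·(39.5/167.31) ≈ 0.732.
E_xy > 0: the goods are substitutes.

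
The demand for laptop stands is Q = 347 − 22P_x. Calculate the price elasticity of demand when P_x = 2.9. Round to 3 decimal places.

-0.225

At P_x = 2.9, Q = 283.2.
dQ/dP_x = −22.
Point elasticity E = (dQ/dP_x)·(P_x/Q) = -22 × 2.9/283.2 ≈ -0.225.
|E| < 1, so demand is inelastic at this price.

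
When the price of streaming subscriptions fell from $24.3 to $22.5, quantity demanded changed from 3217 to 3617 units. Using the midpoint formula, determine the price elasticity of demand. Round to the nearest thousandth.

-1.522

%Δq = (3617 − 3217)/[(3217 + 3617)/2] = 400/3417 ≈ 0.1171.
%Δp = (22.5 − 24.3)/[(24.3 + 22.5)/2] = -1.8/23.4 ≈ -0.0769.
Arc elasticity E = %Δq/%Δp ≈ 0.1171/-0.0769 ≈ -1.522.
|E| > 1: demand is elastic over this range.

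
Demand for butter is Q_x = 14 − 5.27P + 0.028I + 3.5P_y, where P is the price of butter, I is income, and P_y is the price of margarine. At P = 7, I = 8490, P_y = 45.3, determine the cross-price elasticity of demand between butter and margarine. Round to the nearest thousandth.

First evaluate Q_x: 14 − 5.27(7) + 0.028(8490) + 3.5(45.3) = 14 − 36.89 + 237.72 + 158.55 = 373.38.
∂Q_x/∂P_y = +3.5, so E_xy = 3.5·(45.3/373.38) ≈ 0.425.
E_xy > 0: the goods are substitutes.

0.425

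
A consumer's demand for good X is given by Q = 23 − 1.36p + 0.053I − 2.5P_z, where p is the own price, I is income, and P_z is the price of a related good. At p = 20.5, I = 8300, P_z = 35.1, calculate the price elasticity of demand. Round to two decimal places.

-0.08

Q = 23 − 1.36(20.5) + 0.053(8300) − 2.5(35.1) = 23 − 27.88 + 439.9 − 87.75 = 347.27.
∂Q/∂p = −1.36, so E_p = (−1.36)·(20.5/347.27) ≈ -0.08.
|E_p| < 1: demand is inelastic.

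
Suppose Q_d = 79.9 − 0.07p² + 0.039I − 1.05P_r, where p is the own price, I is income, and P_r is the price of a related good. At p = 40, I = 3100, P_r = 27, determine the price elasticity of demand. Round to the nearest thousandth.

Substituting, Q_d = 79.9 − 0.07(40)² + 0.039(3100) − 1.05(27) = 79.9 − 112 + 120.9 − 28.35 = 60.45.
∂Q_d/∂p = −2·0.07·p = -5.6, so E_p = -5.6·(40/60.45) ≈ -3.706.
|E_p| > 1: demand is elastic.

-3.706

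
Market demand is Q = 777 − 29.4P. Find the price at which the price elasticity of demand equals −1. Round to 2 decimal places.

For linear demand Q = a − bP, E = −bP/(a − bP). |E| = 1 ⇒ bP = a − bP ⇒ P = a/(2b).
P = 777/(2·29.4) ≈ 13.21.

13.21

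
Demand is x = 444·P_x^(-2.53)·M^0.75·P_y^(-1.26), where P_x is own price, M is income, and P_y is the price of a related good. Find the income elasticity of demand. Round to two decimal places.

0.75

For a Cobb–Douglas (constant-elasticity) form x = A·M^α·…, the elasticity with respect to M equals the exponent α at every point.
Here the exponent on M is 0.75, so the income elasticity of demand is 0.75.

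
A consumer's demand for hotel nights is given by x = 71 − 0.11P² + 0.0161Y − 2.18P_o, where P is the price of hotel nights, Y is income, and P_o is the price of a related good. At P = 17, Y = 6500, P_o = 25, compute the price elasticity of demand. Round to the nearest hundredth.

-0.71

At the given point, x = 71 − 0.11(17)² + 0.0161(6500) − 2.18(25) = 71 − 31.79 + 104.65 − 54.5 = 89.36.
∂x/∂P = −2·0.11·P = -3.74, so E_p = -3.74·(17/89.36) ≈ -0.71.
|E_p| < 1: demand is inelastic.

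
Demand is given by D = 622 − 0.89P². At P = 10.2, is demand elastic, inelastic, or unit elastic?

inelastic

At P = 10.2, D = 529.4044.
dD/dP = −2·0.89·P = −18.156.
Point elasticity E = (dD/dP)·(P/D) = -18.156 × 10.2/529.4044 ≈ -0.350.
|E| ≈ 0.350 < 1, so demand is inelastic.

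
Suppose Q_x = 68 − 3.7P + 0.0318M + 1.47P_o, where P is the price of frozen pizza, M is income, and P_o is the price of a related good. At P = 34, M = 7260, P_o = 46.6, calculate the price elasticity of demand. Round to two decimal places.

At the given point, Q_x = 68 − 3.7(34) + 0.0318(7260) + 1.47(46.6) = 68 − 125.8 + 230.868 + 68.502 = 241.57.
∂Q_x/∂P = −3.7, so E_p = (−3.7)·(34/241.57) ≈ -0.52.
|E_p| < 1: demand is inelastic.

-0.52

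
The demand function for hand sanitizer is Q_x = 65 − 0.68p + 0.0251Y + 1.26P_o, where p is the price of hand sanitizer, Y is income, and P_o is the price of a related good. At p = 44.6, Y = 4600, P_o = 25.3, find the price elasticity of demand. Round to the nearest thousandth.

At the given point, Q_x = 65 − 0.68(44.6) + 0.0251(4600) + 1.26(25.3) = 65 − 30.328 + 115.46 + 31.878 = 182.01.
∂Q_x/∂p = −0.68, so E_p = (−0.68)·(44.6/182.01) ≈ -0.167.
|E_p| < 1: demand is inelastic.

-0.167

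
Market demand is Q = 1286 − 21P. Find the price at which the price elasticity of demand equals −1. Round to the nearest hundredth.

30.62

For linear demand Q = a − bP, E = −bP/(a − bP). |E| = 1 ⇒ bP = a − bP ⇒ P = a/(2b).
P = 1286/(2·21) ≈ 30.62.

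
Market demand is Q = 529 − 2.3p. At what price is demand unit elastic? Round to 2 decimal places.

115.00

For linear demand Q = a − bp, E = −bp/(a − bp). |E| = 1 ⇒ bp = a − bp ⇒ p = a/(2b).
p = 529/(2·2.3) = 115.00.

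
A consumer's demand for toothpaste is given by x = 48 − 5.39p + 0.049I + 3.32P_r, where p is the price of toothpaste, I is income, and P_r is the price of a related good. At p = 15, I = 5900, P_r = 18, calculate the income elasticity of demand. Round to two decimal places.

Evaluating quantity at (p, I, P_r) gives x = 48 − 5.39(15) + 0.049(5900) + 3.32(18) = 48 − 80.85 + 289.1 + 59.76 = 316.01.
∂x/∂I = +0.049, so E_I = 0.049·(5900/316.01) ≈ 0.91.
E_I ∈ (0,1): normal good (necessity).

0.91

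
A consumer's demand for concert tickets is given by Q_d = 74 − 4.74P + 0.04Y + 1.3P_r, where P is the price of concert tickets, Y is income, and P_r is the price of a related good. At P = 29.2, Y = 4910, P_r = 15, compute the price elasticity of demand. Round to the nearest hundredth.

Q_d = 74 − 4.74(29.2) + 0.04(4910) + 1.3(15) = 74 − 138.408 + 196.4 + 19.5 = 151.492.
∂Q_d/∂P = −4.74, so E_p = (−4.74)·(29.2/151.492) ≈ -0.91.
|E_p| < 1: demand is inelastic.

-0.91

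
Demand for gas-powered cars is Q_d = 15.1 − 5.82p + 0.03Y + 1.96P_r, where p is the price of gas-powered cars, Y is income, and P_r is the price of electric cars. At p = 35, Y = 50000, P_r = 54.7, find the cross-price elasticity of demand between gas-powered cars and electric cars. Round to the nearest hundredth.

0.08

Evaluating quantity at (p, Y, P_r) gives Q_d = 15.1 − 5.82(35) + 0.03(50000) + 1.96(54.7) = 15.1 − 203.7 + 1500 + 107.212 = 1418.612.
∂Q_d/∂P_r = +1.96, so E_xy = 1.96·(54.7/1418.612) ≈ 0.08.
E_xy > 0: the goods are substitutes.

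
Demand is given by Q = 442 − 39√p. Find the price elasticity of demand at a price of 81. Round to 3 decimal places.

-1.929

At p = 81, Q = 91.
dQ/dp = −39/(2√p) = −39/(2·9).
Point elasticity E = (dQ/dp)·(p/Q) = -2.1667 × 81/91 ≈ -1.929.
|E| > 1, so demand is elastic at this price.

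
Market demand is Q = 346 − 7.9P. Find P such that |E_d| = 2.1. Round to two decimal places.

Set −bP/(a − bP) = −2.1 ⇒ bP = 2.1(a − bP) ⇒ bP(1+2.1) = 2.1·a.
P = 2.1·346/(7.9·3.1) ≈ 29.67.

29.67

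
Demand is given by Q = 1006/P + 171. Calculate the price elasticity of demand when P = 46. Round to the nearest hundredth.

At P = 46, Q = 192.8696.
dQ/dP = −1006/P² = −0.4754.
Point elasticity E = (dQ/dP)·(P/Q) = -0.4754 × 46/192.8696 ≈ -0.11.
|E| < 1, so demand is inelastic at this price.

-0.11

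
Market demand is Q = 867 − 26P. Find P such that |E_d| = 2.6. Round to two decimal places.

Set −bP/(a − bP) = −2.6 ⇒ bP = 2.6(a − bP) ⇒ bP(1+2.6) = 2.6·a.
P = 2.6·867/(26·3.6) ≈ 24.08.

24.08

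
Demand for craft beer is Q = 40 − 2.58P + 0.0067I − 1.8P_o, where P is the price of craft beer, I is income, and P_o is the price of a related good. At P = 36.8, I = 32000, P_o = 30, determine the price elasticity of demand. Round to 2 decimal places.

-0.90

Evaluating quantity at (P, I, P_o) gives Q = 40 − 2.58(36.8) + 0.0067(32000) − 1.8(30) = 40 − 94.944 + 214.4 − 54 = 105.456.
∂Q/∂P = −2.58, so E_p = (−2.58)·(36.8/105.456) ≈ -0.90.
|E_p| < 1: demand is inelastic.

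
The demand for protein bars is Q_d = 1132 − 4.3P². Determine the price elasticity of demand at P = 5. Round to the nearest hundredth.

At P = 5, Q_d = 1024.5.
dQ_d/dP = −2·4.3·P = −43.
Point elasticity E = (dQ_d/dP)·(P/Q_d) = -43 × 5/1024.5 ≈ -0.21.
|E| < 1, so demand is inelastic at this price.

-0.21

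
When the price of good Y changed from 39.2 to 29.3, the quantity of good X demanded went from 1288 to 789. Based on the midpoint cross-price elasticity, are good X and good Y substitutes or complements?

%ΔQ_x = (789 − 1288)/[(1288+789)/2] = -499/1038.5 ≈ -0.4805.
%ΔP_y = (29.3 − 39.2)/[(39.2+29.3)/2] ≈ -0.2891.
E_xy = -0.4805/-0.2891 ≈ 1.662.
E_xy > 0, so the goods are substitutes.

substitutes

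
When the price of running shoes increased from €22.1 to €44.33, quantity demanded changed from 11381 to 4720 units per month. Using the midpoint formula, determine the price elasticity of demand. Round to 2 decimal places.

-1.24

%ΔQ = (4720 − 11381)/[(11381 + 4720)/2] = -6661/8050.5 ≈ -0.8274.
%Δp = (44.33 − 22.1)/[(22.1 + 44.33)/2] = 22.23/33.215 ≈ 0.6693.
Arc elasticity E = %ΔQ/%Δp ≈ -0.8274/0.6693 ≈ -1.24.
|E| > 1: demand is elastic over this range.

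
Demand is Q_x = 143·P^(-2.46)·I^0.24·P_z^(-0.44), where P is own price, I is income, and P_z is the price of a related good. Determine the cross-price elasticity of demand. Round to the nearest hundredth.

For a Cobb–Douglas (constant-elasticity) form Q_x = A·P_z^α·…, the elasticity with respect to P_z equals the exponent α at every point.
Here the exponent on P_z is -0.44, so the cross-price elasticity of demand is -0.44.

-0.44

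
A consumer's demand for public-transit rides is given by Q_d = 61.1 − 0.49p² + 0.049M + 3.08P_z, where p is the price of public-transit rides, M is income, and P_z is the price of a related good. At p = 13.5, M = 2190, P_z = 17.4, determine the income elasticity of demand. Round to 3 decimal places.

Q_d = 61.1 − 0.49(13.5)² + 0.049(2190) + 3.08(17.4) = 61.1 − 89.3025 + 107.31 + 53.592 = 132.6995.
∂Q_d/∂M = +0.049, so E_I = 0.049·(2190/132.6995) ≈ 0.809.
E_I ∈ (0,1): normal good (necessity).

0.809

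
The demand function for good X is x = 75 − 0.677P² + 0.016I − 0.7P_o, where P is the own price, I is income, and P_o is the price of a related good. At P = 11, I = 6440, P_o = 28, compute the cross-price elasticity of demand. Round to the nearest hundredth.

-0.26

Evaluating quantity at (P, I, P_o) gives x = 75 − 0.677(11)² + 0.016(6440) − 0.7(28) = 75 − 81.917 + 103.04 − 19.6 = 76.523.
∂x/∂P_o = −0.7, so E_xy = -0.7·(28/76.523) ≈ -0.26.
E_xy < 0: the goods are complements.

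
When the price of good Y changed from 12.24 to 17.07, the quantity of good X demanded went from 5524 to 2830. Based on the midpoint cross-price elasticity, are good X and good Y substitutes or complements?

%ΔQ_x = (2830 − 5524)/[(5524+2830)/2] = -2694/4177 ≈ -0.6450.
%ΔP_y = (17.07 − 12.24)/[(12.24+17.07)/2] ≈ 0.3296.
E_xy = -0.6450/0.3296 ≈ -1.957.
E_xy < 0, so the goods are complements.

complements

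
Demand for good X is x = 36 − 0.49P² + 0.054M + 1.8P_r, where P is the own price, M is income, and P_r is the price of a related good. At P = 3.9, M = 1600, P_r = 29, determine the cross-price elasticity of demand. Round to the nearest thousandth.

At the given point, x = 36 − 0.49(3.9)² + 0.054(1600) + 1.8(29) = 36 − 7.4529 + 86.4 + 52.2 = 167.1471.
∂x/∂P_r = +1.8, so E_xy = 1.8·(29/167.1471) ≈ 0.312.
E_xy > 0: the goods are substitutes.

0.312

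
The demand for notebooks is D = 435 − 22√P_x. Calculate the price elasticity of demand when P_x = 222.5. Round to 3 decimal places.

-1.536

At P_x = 222.5, D = 106.8385.
dD/dP_x = −22/(2√P_x) = −22/(2·14.9164).
Point elasticity E = (dD/dP_x)·(P_x/D) = -0.7374 × 222.5/106.8385 ≈ -1.536.
|E| > 1, so demand is elastic at this price.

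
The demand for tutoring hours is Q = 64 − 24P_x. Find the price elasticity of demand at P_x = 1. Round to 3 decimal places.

At P_x = 1, Q = 40.
dQ/dP_x = −24.
Point elasticity E = (dQ/dP_x)·(P_x/Q) = -24 × 1/40 ≈ -0.600.
|E| < 1, so demand is inelastic at this price.

-0.600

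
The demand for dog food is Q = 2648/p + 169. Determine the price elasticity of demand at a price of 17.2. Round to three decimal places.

At p = 17.2, Q = 322.9535.
dQ/dp = −2648/p² = −8.9508.
Point elasticity E = (dQ/dp)·(p/Q) = -8.9508 × 17.2/322.9535 ≈ -0.477.
|E| < 1, so demand is inelastic at this price.

-0.477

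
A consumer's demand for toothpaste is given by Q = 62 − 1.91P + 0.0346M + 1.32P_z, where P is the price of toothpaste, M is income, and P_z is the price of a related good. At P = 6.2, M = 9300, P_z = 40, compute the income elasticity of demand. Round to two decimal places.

At the given point, Q = 62 − 1.91(6.2) + 0.0346(9300) + 1.32(40) = 62 − 11.842 + 321.78 + 52.8 = 424.738.
∂Q/∂M = +0.0346, so E_I = 0.0346·(9300/424.738) ≈ 0.76.
E_I ∈ (0,1): normal good (necessity).

0.76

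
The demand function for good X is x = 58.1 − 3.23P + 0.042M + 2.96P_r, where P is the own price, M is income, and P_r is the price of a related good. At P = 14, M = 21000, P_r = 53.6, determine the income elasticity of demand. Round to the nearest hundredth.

x = 58.1 − 3.23(14) + 0.042(21000) + 2.96(53.6) = 58.1 − 45.22 + 882 + 158.656 = 1053.536.
∂x/∂M = +0.042, so E_I = 0.042·(21000/1053.536) ≈ 0.84.
E_I ∈ (0,1): normal good (necessity).

0.84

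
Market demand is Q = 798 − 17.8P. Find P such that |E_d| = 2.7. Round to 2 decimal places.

Set −bP/(a − bP) = −2.7 ⇒ bP = 2.7(a − bP) ⇒ bP(1+2.7) = 2.7·a.
P = 2.7·798/(17.8·3.7) ≈ 32.71.

32.71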